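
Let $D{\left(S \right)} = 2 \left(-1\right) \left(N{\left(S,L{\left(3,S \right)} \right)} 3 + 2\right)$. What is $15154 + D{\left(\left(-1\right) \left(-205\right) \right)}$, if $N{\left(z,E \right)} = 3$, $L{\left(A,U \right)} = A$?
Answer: $15132$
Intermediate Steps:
$D{\left(S \right)} = -22$ ($D{\left(S \right)} = 2 \left(-1\right) \left(3 \cdot 3 + 2\right) = - 2 \left(9 + 2\right) = \left(-2\right) 11 = -22$)
$15154 + D{\left(\left(-1\right) \left(-205\right) \right)} = 15154 - 22 = 15132$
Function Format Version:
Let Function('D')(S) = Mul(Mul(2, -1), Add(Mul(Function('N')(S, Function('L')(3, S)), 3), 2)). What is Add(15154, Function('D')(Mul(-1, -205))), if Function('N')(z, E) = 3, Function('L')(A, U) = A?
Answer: 15132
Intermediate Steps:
Function('D')(S) = -22 (Function('D')(S) = Mul(Mul(2, -1), Add(Mul(3, 3), 2)) = Mul(-2, Add(9, 2)) = Mul(-2, 11) = -22)
Add(15154, Function('D')(Mul(-1, -205))) = Add(15154, -22) = 15132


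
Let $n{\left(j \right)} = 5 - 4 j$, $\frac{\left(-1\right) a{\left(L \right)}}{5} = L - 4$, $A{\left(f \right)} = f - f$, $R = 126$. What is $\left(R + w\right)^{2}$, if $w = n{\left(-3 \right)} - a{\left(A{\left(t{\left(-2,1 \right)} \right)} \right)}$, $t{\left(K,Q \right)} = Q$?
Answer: $15129$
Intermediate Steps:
$A{\left(f \right)} = 0$
$a{\left(L \right)} = 20 - 5 L$ ($a{\left(L \right)} = - 5 \left(L - 4\right) = - 5 \left(-4 + L\right) = 20 - 5 L$)
$w = -3$ ($w = \left(5 - -12\right) - \left(20 - 0\right) = \left(5 + 12\right) - \left(20 + 0\right) = 17 - 20 = -3$)
$\left(R + w\right)^{2} = \left(126 - 3\right)^{2} = 123^{2} = 15129$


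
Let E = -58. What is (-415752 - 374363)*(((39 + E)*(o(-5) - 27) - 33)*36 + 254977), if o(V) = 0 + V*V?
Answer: -201603373055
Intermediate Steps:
o(V) = V² (o(V) = 0 + V² = V²)
(-415752 - 374363)*(((39 + E)*(o(-5) - 27) - 33)*36 + 254977) = (-415752 - 374363)*(((39 - 58)*((-5)² - 27) - 33)*36 + 254977) = -790115*((-19*(25 - 27) - 33)*36 + 254977) = -790115*((-19*(-2) - 33)*36 + 254977) = -790115*((38 - 33)*36 + 254977) = -790115*(5*36 + 254977) = -790115*(180 + 254977) = -790115*255157 = -201603373055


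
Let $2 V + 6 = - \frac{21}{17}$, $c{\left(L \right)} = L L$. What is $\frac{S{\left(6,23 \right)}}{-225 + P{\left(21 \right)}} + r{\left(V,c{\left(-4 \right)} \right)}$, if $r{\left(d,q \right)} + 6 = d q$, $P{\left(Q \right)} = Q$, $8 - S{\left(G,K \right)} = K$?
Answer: $- \frac{4339}{68} \approx -63.809$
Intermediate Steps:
$S{\left(G,K \right)} = 8 - K$
$c{\left(L \right)} = L^{2}$
$V = - \frac{123}{34}$ ($V = -3 + \frac{\left(-21\right) \frac{1}{17}}{2} = -3 + \frac{1}{2} \left(- \frac{21}{17}\right) = -3 - \frac{21}{34} = - \frac{123}{34} \approx -3.6176$)
$r{\left(d,q \right)} = -6 + d q$
$\frac{S{\left(6,23 \right)}}{-225 + P{\left(21 \right)}} + r{\left(V,c{\left(-4 \right)} \right)} = \frac{8 - 23}{-225 + 21} - \left(6 + \frac{123 \left(-4\right)^{2}}{34}\right) = \frac{8 - 23}{-204} - \frac{1086}{17} = \left(-15\right) \left(- \frac{1}{204}\right) - \frac{1086}{17} = \frac{5}{68} - \frac{1086}{17} = - \frac{4339}{68}$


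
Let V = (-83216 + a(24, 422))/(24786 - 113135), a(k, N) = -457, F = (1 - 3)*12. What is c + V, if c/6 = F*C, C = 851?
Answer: -10826556183/88349 ≈ -1.2254e+5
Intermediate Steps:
F = -24 (F = -2*12 = -24)
c = -122544 (c = 6*(-24*851) = 6*(-20424) = -122544)
V = 83673/88349 (V = (-83216 - 457)/(24786 - 113135) = -83673/(-88349) = -83673*(-1/88349) = 83673/88349 ≈ 0.94707)
c + V = -122544 + 83673/88349 = -10826556183/88349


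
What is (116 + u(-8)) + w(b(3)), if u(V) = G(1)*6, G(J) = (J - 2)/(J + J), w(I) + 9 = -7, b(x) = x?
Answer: 97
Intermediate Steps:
w(I) = -16 (w(I) = -9 - 7 = -16)
G(J) = (-2 + J)/(2*J) (G(J) = (-2 + J)/((2*J)) = (-2 + J)*(1/(2*J)) = (-2 + J)/(2*J))
u(V) = -3 (u(V) = ((½)*(-2 + 1)/1)*6 = ((½)*1*(-1))*6 = -½*6 = -3)
(116 + u(-8)) + w(b(3)) = (116 - 3) - 16 = 113 - 16 = 97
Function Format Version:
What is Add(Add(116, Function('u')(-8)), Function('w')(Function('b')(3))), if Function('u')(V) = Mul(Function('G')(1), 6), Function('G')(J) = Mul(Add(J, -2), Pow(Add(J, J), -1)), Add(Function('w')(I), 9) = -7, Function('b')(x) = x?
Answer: 97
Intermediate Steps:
Function('w')(I) = -16 (Function('w')(I) = Add(-9, -7) = -16)
Function('G')(J) = Mul(Rational(1, 2), Pow(J, -1), Add(-2, J)) (Function('G')(J) = Mul(Add(-2, J), Pow(Mul(2, J), -1)) = Mul(Add(-2, J), Mul(Rational(1, 2), Pow(J, -1))) = Mul(Rational(1, 2), Pow(J, -1), Add(-2, J)))
Function('u')(V) = -3 (Function('u')(V) = Mul(Mul(Rational(1, 2), Pow(1, -1), Add(-2, 1)), 6) = Mul(Mul(Rational(1, 2), 1, -1), 6) = Mul(Rational(-1, 2), 6) = -3)
Add(Add(116, Function('u')(-8)), Function('w')(Function('b')(3))) = Add(Add(116, -3), -16) = Add(113, -16) = 97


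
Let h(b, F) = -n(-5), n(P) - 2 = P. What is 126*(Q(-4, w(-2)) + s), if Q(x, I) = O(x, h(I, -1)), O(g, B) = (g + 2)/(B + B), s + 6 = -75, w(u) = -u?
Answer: -10248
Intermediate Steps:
n(P) = 2 + P
s = -81 (s = -6 - 75 = -81)
h(b, F) = 3 (h(b, F) = -(2 - 5) = -1*(-3) = 3)
O(g, B) = (2 + g)/(2*B) (O(g, B) = (2 + g)/((2*B)) = (2 + g)*(1/(2*B)) = (2 + g)/(2*B))
Q(x, I) = ⅓ + x/6 (Q(x, I) = (½)*(2 + x)/3 = (½)*(⅓)*(2 + x) = ⅓ + x/6)
126*(Q(-4, w(-2)) + s) = 126*((⅓ + (⅙)*(-4)) - 81) = 126*((⅓ - ⅔) - 81) = 126*(-⅓ - 81) = 126*(-244/3) = -10248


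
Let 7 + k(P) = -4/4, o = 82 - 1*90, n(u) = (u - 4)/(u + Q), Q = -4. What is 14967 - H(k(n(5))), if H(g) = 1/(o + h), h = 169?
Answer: 2409686/161 ≈ 14967.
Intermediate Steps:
n(u) = 1 (n(u) = (u - 4)/(u - 4) = (-4 + u)/(-4 + u) = 1)
o = -8 (o = 82 - 90 = -8)
k(P) = -8 (k(P) = -7 - 4/4 = -7 - 4*¼ = -7 - 1 = -8)
H(g) = 1/161 (H(g) = 1/(-8 + 169) = 1/161)
14967 - H(k(n(5))) = 14967 - 1*1/161 = 14967 - 1/161 = 2409686/161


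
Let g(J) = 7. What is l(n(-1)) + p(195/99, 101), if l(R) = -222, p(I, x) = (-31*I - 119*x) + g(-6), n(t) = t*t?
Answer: -405737/33 ≈ -12295.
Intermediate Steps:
n(t) = t²
p(I, x) = 7 - 119*x - 31*I (p(I, x) = (-31*I - 119*x) + 7 = (-119*x - 31*I) + 7 = 7 - 119*x - 31*I)
l(n(-1)) + p(195/99, 101) = -222 + (7 - 119*101 - 6045/99) = -222 + (7 - 12019 - 6045/99) = -222 + (7 - 12019 - 31*65/33) = -222 + (7 - 12019 - 2015/33) = -222 - 398411/33 = -405737/33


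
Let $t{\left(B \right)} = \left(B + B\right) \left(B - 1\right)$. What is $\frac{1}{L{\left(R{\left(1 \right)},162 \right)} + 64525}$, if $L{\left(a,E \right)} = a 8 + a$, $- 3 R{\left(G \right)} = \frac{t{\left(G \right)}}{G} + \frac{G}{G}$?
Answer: $\frac{1}{64522} \approx 1.5499 \cdot 10^{-5}$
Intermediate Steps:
$t{\left(B \right)} = 2 B \left(-1 + B\right)$
$R{\left(G \right)} = \frac{1}{3} - \frac{2 G}{3}$ ($R{\left(G \right)} = - \frac{\frac{2 G \left(-1 + G\right)}{G} + \frac{G}{G}}{3} = - \frac{\left(-2 + 2 G\right) + 1}{3} = - \frac{-1 + 2 G}{3} = \frac{1}{3} - \frac{2 G}{3}$)
$L{\left(a,E \right)} = 9 a$ ($L{\left(a,E \right)} = 8 a + a = 9 a$)
$\frac{1}{L{\left(R{\left(1 \right)},162 \right)} + 64525} = \frac{1}{9 \left(\frac{1}{3} - \frac{2}{3}\right) + 64525} = \frac{1}{9 \left(- \frac{1}{3}\right) + 64525} = \frac{1}{-3 + 64525} = \frac{1}{64522}$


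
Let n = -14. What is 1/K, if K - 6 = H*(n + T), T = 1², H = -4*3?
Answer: 1/162 ≈ 0.0061728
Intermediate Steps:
H = -12
T = 1
K = 162 (K = 6 - 12*(-14 + 1) = 6 - 12*(-13) = 6 + 156 = 162)
1/K = 1/162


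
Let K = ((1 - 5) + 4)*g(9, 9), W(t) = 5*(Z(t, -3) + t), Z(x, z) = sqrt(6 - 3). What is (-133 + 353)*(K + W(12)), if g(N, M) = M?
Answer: 13200 + 1100*sqrt(3) ≈ 15105.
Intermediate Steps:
Z(x, z) = sqrt(3)
W(t) = 5*t + 5*sqrt(3) (W(t) = 5*(sqrt(3) + t) = 5*(t + sqrt(3)) = 5*t + 5*sqrt(3))
K = 0 (K = ((1 - 5) + 4)*9 = (-4 + 4)*9 = 0*9 = 0)
(-133 + 353)*(K + W(12)) = (-133 + 353)*(0 + (5*12 + 5*sqrt(3))) = 220*(0 + (60 + 5*sqrt(3))) = 220*(60 + 5*sqrt(3)) = 13200 + 1100*sqrt(3)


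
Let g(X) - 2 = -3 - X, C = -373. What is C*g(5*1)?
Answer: 2238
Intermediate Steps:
g(X) = -1 - X (g(X) = 2 + (-3 - X) = -1 - X)
C*g(5*1) = -373*(-1 - 5) = -373*(-6) = 2238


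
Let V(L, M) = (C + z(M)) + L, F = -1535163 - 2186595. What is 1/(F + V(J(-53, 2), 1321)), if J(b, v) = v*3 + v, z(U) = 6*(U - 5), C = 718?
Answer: -1/3713136 ≈ -2.6931e-7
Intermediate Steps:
F = -3721758
z(U) = -30 + 6*U (z(U) = 6*(-5 + U) = -30 + 6*U)
J(b, v) = 4*v (J(b, v) = 3*v + v = 4*v)
V(L, M) = 688 + L + 6*M (V(L, M) = (718 + (-30 + 6*M)) + L = (688 + 6*M) + L = 688 + L + 6*M)
1/(F + V(J(-53, 2), 1321)) = 1/(-3721758 + (688 + 4*2 + 6*1321)) = 1/(-3721758 + (688 + 8 + 7926)) = 1/(-3721758 + 8622) = 1/(-3713136) = -1/3713136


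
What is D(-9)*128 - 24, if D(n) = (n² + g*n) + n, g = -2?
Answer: 11496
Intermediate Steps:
D(n) = n² - n (D(n) = (n² - 2*n) + n = n² - n)
D(-9)*128 - 24 = -9*(-1 - 9)*128 - 24 = -9*(-10)*128 - 24 = 90*128 - 24 = 11520 - 24 = 11496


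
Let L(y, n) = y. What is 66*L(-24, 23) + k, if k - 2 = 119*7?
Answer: -749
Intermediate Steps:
k = 835 (k = 2 + 119*7 = 2 + 833 = 835)
66*L(-24, 23) + k = 66*(-24) + 835 = -1584 + 835 = -749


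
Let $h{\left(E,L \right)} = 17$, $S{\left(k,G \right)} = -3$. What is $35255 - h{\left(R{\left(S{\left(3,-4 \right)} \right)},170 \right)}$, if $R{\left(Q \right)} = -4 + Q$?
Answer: $35238$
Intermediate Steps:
$35255 - h{\left(R{\left(S{\left(3,-4 \right)} \right)},170 \right)} = 35255 - 17 = 35238$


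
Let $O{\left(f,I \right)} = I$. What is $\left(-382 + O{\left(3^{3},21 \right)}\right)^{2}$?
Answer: $130321$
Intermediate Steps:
$\left(-382 + O{\left(3^{3},21 \right)}\right)^{2} = \left(-382 + 21\right)^{2} = \left(-361\right)^{2} = 130321$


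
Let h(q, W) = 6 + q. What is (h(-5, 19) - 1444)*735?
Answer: -1060605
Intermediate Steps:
(h(-5, 19) - 1444)*735 = ((6 - 5) - 1444)*735 = (1 - 1444)*735 = -1443*735 = -1060605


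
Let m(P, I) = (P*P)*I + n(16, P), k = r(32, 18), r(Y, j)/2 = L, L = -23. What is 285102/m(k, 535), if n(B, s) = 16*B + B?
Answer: 47517/188722 ≈ 0.25178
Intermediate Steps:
r(Y, j) = -46 (r(Y, j) = 2*(-23) = -46)
n(B, s) = 17*B
k = -46
m(P, I) = 272 + I*P² (m(P, I) = (P*P)*I + 17*16 = P²*I + 272 = I*P² + 272 = 272 + I*P²)
285102/m(k, 535) = 285102/(272 + 535*(-46)²) = 285102/(272 + 535*2116) = 285102/(272 + 1132060) = 285102/1132332 = 285102*(1/1132332) = 47517/188722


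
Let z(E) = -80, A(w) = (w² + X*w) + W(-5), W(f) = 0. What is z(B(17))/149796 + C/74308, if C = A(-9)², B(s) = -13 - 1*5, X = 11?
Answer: 2661829/695690073 ≈ 0.0038262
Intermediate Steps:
A(w) = w² + 11*w (A(w) = (w² + 11*w) + 0 = w² + 11*w)
B(s) = -18 (B(s) = -13 - 5 = -18)
C = 324 (C = (-9*(11 - 9))² = (-9*2)² = (-18)² = 324)
z(B(17))/149796 + C/74308 = -80/149796 + 324/74308 = -80*1/149796 + 324*(1/74308) = -20/37449 + 81/18577 = 2661829/695690073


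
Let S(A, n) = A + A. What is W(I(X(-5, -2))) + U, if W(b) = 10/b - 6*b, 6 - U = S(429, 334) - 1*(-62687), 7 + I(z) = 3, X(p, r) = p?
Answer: -127035/2 ≈ -63518.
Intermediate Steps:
S(A, n) = 2*A
I(z) = -4 (I(z) = -7 + 3 = -4)
U = -63539 (U = 6 - (2*429 - 1*(-62687)) = 6 - (858 + 62687) = 6 - 1*63545 = 6 - 63545 = -63539)
W(b) = -6*b + 10/b
W(I(X(-5, -2))) + U = (-6*(-4) + 10/(-4)) - 63539 = (24 + 10*(-¼)) - 63539 = (24 - 5/2) - 63539 = 43/2 - 63539 = -127035/2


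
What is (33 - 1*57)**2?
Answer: 576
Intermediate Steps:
(33 - 1*57)**2 = (33 - 57)**2 = (-24)**2 = 576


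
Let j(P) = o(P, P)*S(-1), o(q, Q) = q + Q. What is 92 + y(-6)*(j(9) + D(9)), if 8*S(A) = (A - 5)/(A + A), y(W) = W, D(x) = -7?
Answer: 187/2 ≈ 93.500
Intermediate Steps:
S(A) = (-5 + A)/(16*A) (S(A) = ((A - 5)/(A + A))/8 = ((-5 + A)/((2*A)))/8 = ((-5 + A)*(1/(2*A)))/8 = ((-5 + A)/(2*A))/8 = (-5 + A)/(16*A))
o(q, Q) = Q + q
j(P) = 3*P/4 (j(P) = (P + P)*((1/16)*(-5 - 1)/(-1)) = (2*P)*((1/16)*(-1)*(-6)) = (2*P)*(3/8) = 3*P/4)
92 + y(-6)*(j(9) + D(9)) = 92 - 6*((3/4)*9 - 7) = 92 - 6*(27/4 - 7) = 92 - 6*(-1/4) = 92 + 3/2 = 187/2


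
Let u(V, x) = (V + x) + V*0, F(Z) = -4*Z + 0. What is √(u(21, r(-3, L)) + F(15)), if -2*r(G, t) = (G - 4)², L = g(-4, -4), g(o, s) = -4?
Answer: I*√254/2 ≈ 7.9687*I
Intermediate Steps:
L = -4
r(G, t) = -(-4 + G)²/2 (r(G, t) = -(G - 4)²/2 = -(-4 + G)²/2)
F(Z) = -4*Z
u(V, x) = V + x (u(V, x) = (V + x) + 0 = V + x)
√(u(21, r(-3, L)) + F(15)) = √((21 - (-4 - 3)²/2) - 4*15) = √((21 - ½*(-7)²) - 60) = √((21 - ½*49) - 60) = √((21 - 49/2) - 60) = √(-7/2 - 60) = √(-127/2) = I*√254/2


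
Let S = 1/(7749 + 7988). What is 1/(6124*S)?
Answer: 15737/6124 ≈ 2.5697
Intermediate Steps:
S = 1/15737 ≈ 6.3544e-5
1/(6124*S) = 1/(6124*(1/15737)) = (1/6124)*15737 = 15737/6124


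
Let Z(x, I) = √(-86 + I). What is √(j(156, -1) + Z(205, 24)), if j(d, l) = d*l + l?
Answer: √(-157 + I*√62) ≈ 0.31411 + 12.534*I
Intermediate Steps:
j(d, l) = l + d*l
√(j(156, -1) + Z(205, 24)) = √(-(1 + 156) + √(-86 + 24)) = √(-1*157 + √(-62)) = √(-157 + I*√62)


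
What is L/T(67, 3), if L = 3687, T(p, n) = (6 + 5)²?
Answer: 3687/121 ≈ 30.471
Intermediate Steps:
T(p, n) = 121 (T(p, n) = 11² = 121)
L/T(67, 3) = 3687/121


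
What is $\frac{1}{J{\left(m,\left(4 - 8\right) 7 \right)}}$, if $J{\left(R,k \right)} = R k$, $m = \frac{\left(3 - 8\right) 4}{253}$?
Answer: $\frac{253}{560} \approx 0.45179$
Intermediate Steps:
$m = - \frac{20}{253}$ ($m = \left(-5\right) 4 \cdot \frac{1}{253} = \left(-20\right) \frac{1}{253} = - \frac{20}{253} \approx -0.079051$)
$\frac{1}{J{\left(m,\left(4 - 8\right) 7 \right)}} = \frac{1}{\left(- \frac{20}{253}\right) \left(4 - 8\right) 7} = \frac{1}{\left(- \frac{20}{253}\right) \left(\left(-4\right) 7\right)} = \frac{1}{\left(- \frac{20}{253}\right) \left(-28\right)} = \frac{1}{\frac{560}{253}} = \frac{253}{560}$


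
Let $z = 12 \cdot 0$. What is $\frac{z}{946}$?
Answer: $0$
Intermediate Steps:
$z = 0$
$\frac{z}{946} = \frac{0}{946} = 0 \cdot \frac{1}{946} = 0$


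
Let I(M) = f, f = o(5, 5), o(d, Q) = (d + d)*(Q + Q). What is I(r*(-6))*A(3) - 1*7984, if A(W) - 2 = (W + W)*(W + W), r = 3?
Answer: -4184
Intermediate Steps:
o(d, Q) = 4*Q*d (o(d, Q) = (2*d)*(2*Q) = 4*Q*d)
f = 100 (f = 4*5*5 = 100)
A(W) = 2 + 4*W² (A(W) = 2 + (W + W)*(W + W) = 2 + (2*W)*(2*W) = 2 + 4*W²)
I(M) = 100
I(r*(-6))*A(3) - 1*7984 = 100*(2 + 4*3²) - 1*7984 = 100*(2 + 4*9) - 7984 = 100*(2 + 36) - 7984 = 100*38 - 7984 = 3800 - 7984 = -4184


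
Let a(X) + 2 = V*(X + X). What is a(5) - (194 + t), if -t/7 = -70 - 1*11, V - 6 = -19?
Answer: -893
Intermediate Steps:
V = -13 (V = 6 - 19 = -13)
a(X) = -2 - 26*X (a(X) = -2 - 13*(X + X) = -2 - 26*X)
t = 567 (t = -7*(-70 - 1*11) = -7*(-70 - 11) = -7*(-81) = 567)
a(5) - (194 + t) = (-2 - 26*5) - (194 + 567) = (-2 - 130) - 1*761 = -132 - 761 = -893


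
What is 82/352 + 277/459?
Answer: 67571/80784 ≈ 0.83644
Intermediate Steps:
82/352 + 277/459 = 82*(1/352) + 277*(1/459) = 41/176 + 277/459 = 67571/80784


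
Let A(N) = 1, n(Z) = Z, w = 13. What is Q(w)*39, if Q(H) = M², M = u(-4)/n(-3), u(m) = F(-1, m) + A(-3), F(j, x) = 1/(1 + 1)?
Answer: 39/4 ≈ 9.7500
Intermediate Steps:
F(j, x) = ½ (F(j, x) = 1/2 = ½)
u(m) = 3/2 (u(m) = ½ + 1 = 3/2)
M = -½ (M = (3/2)/(-3) = (3/2)*(-⅓) = -½ ≈ -0.50000)
Q(H) = ¼ (Q(H) = (-½)² = ¼)
Q(w)*39 = (¼)*39 = 39/4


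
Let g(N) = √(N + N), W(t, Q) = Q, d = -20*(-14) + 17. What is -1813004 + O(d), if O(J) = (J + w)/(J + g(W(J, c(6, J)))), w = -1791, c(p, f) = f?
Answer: -534837674/295 + 166*√66/3245 ≈ -1.8130e+6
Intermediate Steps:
d = 297 (d = 280 + 17 = 297)
g(N) = √2*√N (g(N) = √(2*N) = √2*√N)
O(J) = (-1791 + J)/(J + √2*√J) (O(J) = (J - 1791)/(J + √2*√J) = (-1791 + J)/(J + √2*√J))
-1813004 + O(d) = -1813004 + (-1791 + 297)/(297 + √2*√297) = -1813004 - 1494/(297 + √2*(3*√33)) = -1813004 - 1494/(297 + 3*√66)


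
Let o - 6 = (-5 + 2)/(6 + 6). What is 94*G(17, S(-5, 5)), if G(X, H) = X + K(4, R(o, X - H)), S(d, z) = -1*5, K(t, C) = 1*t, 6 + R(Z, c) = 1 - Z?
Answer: 1974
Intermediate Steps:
o = 23/4 (o = 6 + (-5 + 2)/(6 + 6) = 6 - 3/12 = 6 - 3*1/12 = 6 - 1/4 = 23/4 ≈ 5.7500)
R(Z, c) = -5 - Z (R(Z, c) = -6 + (1 - Z) = -5 - Z)
K(t, C) = t
S(d, z) = -5
G(X, H) = 4 + X (G(X, H) = X + 4 = 4 + X)
94*G(17, S(-5, 5)) = 94*(4 + 17) = 94*21 = 1974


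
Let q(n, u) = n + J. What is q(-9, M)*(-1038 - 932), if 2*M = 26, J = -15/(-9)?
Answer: 43340/3 ≈ 14447.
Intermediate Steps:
J = 5/3 (J = -15*(-1/9) = 5/3 ≈ 1.6667)
M = 13 (M = (1/2)*26 = 13)
q(n, u) = 5/3 + n (q(n, u) = n + 5/3 = 5/3 + n)
q(-9, M)*(-1038 - 932) = (5/3 - 9)*(-1038 - 932) = -22/3*(-1970) = 43340/3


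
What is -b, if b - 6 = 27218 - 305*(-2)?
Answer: -27834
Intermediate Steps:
b = 27834 (b = 6 + (27218 - 305*(-2)) = 6 + (27218 + 610) = 6 + 27828 = 27834)
-b = -1*27834 = -27834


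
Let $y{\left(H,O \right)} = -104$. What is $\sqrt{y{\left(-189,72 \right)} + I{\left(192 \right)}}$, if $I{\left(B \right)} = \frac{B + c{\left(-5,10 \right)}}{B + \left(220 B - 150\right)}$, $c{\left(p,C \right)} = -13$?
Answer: $\frac{i \sqrt{255034642}}{1566} \approx 10.198 i$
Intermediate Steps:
$I{\left(B \right)} = \frac{-13 + B}{-150 + 221 B}$ ($I{\left(B \right)} = \frac{B - 13}{B + \left(220 B - 150\right)} = \frac{-13 + B}{B + \left(-150 + 220 B\right)} = \frac{-13 + B}{-150 + 221 B}$)
$\sqrt{y{\left(-189,72 \right)} + I{\left(192 \right)}} = \sqrt{-104 + \frac{-13 + 192}{-150 + 221 \cdot 192}} = \sqrt{-104 + \frac{1}{-150 + 42432} \cdot 179} = \sqrt{-104 + \frac{1}{42282} \cdot 179} = \sqrt{-104 + \frac{179}{42282}} = \sqrt{- \frac{4397149}{42282}} = \frac{i \sqrt{255034642}}{1566}$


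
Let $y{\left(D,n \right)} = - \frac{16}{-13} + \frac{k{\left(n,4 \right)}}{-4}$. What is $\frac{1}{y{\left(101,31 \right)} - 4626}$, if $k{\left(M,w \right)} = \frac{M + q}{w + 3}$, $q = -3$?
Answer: $- \frac{13}{60135} \approx -0.00021618$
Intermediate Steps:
$k{\left(M,w \right)} = \frac{-3 + M}{3 + w}$ ($k{\left(M,w \right)} = \frac{M - 3}{w + 3} = \frac{-3 + M}{3 + w}$)
$y{\left(D,n \right)} = \frac{487}{364} - \frac{n}{28}$ ($y{\left(D,n \right)} = - \frac{16}{-13} + \frac{\frac{1}{3 + 4} \left(-3 + n\right)}{-4} = \left(-16\right) \left(- \frac{1}{13}\right) + \frac{-3 + n}{7} \left(- \frac{1}{4}\right) = \frac{16}{13} + \frac{-3 + n}{7} \left(- \frac{1}{4}\right) = \frac{16}{13} + \left(- \frac{3}{7} + \frac{n}{7}\right) \left(- \frac{1}{4}\right) = \frac{16}{13} - \left(- \frac{3}{28} + \frac{n}{28}\right) = \frac{487}{364} - \frac{n}{28}$)
$\frac{1}{y{\left(101,31 \right)} - 4626} = \frac{1}{\left(\frac{487}{364} - \frac{31}{28}\right) - 4626} = \frac{1}{\frac{3}{13} - 4626} = \frac{1}{- \frac{60135}{13}} = - \frac{13}{60135}$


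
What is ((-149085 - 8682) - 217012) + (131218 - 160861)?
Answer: -404422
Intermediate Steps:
((-149085 - 8682) - 217012) + (131218 - 160861) = (-157767 - 217012) - 29643 = -374779 - 29643 = -404422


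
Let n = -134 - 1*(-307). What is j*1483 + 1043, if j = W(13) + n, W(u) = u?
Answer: 276881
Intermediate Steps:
n = 173 (n = -134 + 307 = 173)
j = 186 (j = 13 + 173 = 186)
j*1483 + 1043 = 186*1483 + 1043 = 275838 + 1043 = 276881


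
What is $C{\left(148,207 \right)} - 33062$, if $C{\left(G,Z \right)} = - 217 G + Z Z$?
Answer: $-22329$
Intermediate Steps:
$C{\left(G,Z \right)} = Z^{2} - 217 G$ ($C{\left(G,Z \right)} = - 217 G + Z^{2} = Z^{2} - 217 G$)
$C{\left(148,207 \right)} - 33062 = \left(207^{2} - 32116\right) - 33062 = \left(42849 - 32116\right) - 33062 = 10733 - 33062 = -22329$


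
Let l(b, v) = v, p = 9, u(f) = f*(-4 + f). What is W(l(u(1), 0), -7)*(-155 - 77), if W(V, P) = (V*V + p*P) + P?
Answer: 16240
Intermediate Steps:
W(V, P) = V² + 10*P (W(V, P) = (V*V + 9*P) + P = (V² + 9*P) + P = V² + 10*P)
W(l(u(1), 0), -7)*(-155 - 77) = (0² + 10*(-7))*(-155 - 77) = (0 - 70)*(-232) = -70*(-232) = 16240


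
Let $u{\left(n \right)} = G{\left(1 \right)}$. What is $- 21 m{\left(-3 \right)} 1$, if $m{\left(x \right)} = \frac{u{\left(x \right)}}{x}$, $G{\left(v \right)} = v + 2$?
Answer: $21$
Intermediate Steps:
$G{\left(v \right)} = 2 + v$
$u{\left(n \right)} = 3$ ($u{\left(n \right)} = 2 + 1 = 3$)
$m{\left(x \right)} = \frac{3}{x}$
$- 21 m{\left(-3 \right)} 1 = - 21 \frac{3}{-3} \cdot 1 = - 21 \cdot 3 \left(- \frac{1}{3}\right) 1 = \left(-21\right) \left(-1\right) 1 = 21 \cdot 1 = 21$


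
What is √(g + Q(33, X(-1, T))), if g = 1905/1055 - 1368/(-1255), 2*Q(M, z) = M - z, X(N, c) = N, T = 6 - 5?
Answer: 2*√348780491210/264805 ≈ 4.4605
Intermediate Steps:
T = 1
Q(M, z) = M/2 - z/2 (Q(M, z) = (M - z)/2 = M/2 - z/2)
g = 766803/264805 (g = 1905*(1/1055) - 1368*(-1/1255) = 381/211 + 1368/1255 = 766803/264805 ≈ 2.8957)
√(g + Q(33, X(-1, T))) = √(766803/264805 + ((½)*33 - ½*(-1))) = √(766803/264805 + (33/2 + ½)) = √(766803/264805 + 17) = √(5268488/264805) = 2*√348780491210/264805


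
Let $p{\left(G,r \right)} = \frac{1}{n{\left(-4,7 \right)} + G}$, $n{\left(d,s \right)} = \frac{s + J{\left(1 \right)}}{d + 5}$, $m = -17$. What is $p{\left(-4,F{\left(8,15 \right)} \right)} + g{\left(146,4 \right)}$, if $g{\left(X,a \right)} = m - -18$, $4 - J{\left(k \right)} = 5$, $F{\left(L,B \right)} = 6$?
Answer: $\frac{3}{2} \approx 1.5$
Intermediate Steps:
$J{\left(k \right)} = -1$ ($J{\left(k \right)} = 4 - 5 = -1$)
$n{\left(d,s \right)} = \frac{-1 + s}{5 + d}$ ($n{\left(d,s \right)} = \frac{s - 1}{d + 5} = \frac{-1 + s}{5 + d}$)
$p{\left(G,r \right)} = \frac{1}{6 + G}$ ($p{\left(G,r \right)} = \frac{1}{\frac{-1 + 7}{5 - 4} + G} = \frac{1}{1^{-1} \cdot 6 + G} = \frac{1}{1 \cdot 6 + G} = \frac{1}{6 + G}$)
$g{\left(X,a \right)} = 1$ ($g{\left(X,a \right)} = -17 - -18 = -17 + 18 = 1$)
$p{\left(-4,F{\left(8,15 \right)} \right)} + g{\left(146,4 \right)} = \frac{1}{6 - 4} + 1 = \frac{1}{2} + 1 = \frac{3}{2}$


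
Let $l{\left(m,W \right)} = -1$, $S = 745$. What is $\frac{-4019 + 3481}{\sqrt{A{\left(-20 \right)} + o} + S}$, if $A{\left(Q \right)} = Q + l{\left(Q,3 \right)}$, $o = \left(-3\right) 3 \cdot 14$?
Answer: $- \frac{200405}{277586} + \frac{1883 i \sqrt{3}}{277586} \approx -0.72196 + 0.011749 i$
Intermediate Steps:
$o = -126$ ($o = \left(-9\right) 14 = -126$)
$A{\left(Q \right)} = -1 + Q$ ($A{\left(Q \right)} = Q - 1 = -1 + Q$)
$\frac{-4019 + 3481}{\sqrt{A{\left(-20 \right)} + o} + S} = \frac{-4019 + 3481}{\sqrt{\left(-1 - 20\right) - 126} + 745} = - \frac{538}{\sqrt{-21 - 126} + 745} = - \frac{538}{\sqrt{-147} + 745} = - \frac{538}{7 i \sqrt{3} + 745} = - \frac{538}{745 + 7 i \sqrt{3}}$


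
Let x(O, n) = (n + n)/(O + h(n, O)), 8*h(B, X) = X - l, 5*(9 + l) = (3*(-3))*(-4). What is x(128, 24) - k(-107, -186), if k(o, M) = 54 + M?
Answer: 254476/1923 ≈ 132.33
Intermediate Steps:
l = -9/5 (l = -9 + ((3*(-3))*(-4))/5 = -9 + (-9*(-4))/5 = -9 + (⅕)*36 = -9 + 36/5 = -9/5 ≈ -1.8000)
h(B, X) = 9/40 + X/8 (h(B, X) = (X - 1*(-9/5))/8 = (X + 9/5)/8 = (9/5 + X)/8 = 9/40 + X/8)
x(O, n) = 2*n/(9/40 + 9*O/8) (x(O, n) = (n + n)/(O + (9/40 + O/8)) = (2*n)/(9/40 + 9*O/8) = 2*n/(9/40 + 9*O/8))
x(128, 24) - k(-107, -186) = (80/9)*24/(1 + 5*128) - (54 - 186) = (80/9)*24/(1 + 640) - 1*(-132) = (80/9)*24/641 + 132 = (80/9)*24*(1/641) + 132 = 640/1923 + 132 = 254476/1923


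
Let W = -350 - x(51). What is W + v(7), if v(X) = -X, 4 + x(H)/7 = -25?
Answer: -154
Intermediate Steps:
x(H) = -203 (x(H) = -28 + 7*(-25) = -28 - 175 = -203)
W = -147 (W = -350 - 1*(-203) = -350 + 203 = -147)
W + v(7) = -147 - 1*7 = -147 - 7 = -154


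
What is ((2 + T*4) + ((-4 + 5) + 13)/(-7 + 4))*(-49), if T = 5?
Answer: -2548/3 ≈ -849.33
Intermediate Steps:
((2 + T*4) + ((-4 + 5) + 13)/(-7 + 4))*(-49) = ((2 + 5*4) + ((-4 + 5) + 13)/(-7 + 4))*(-49) = ((2 + 20) + (1 + 13)/(-3))*(-49) = (22 + 14*(-⅓))*(-49) = (22 - 14/3)*(-49) = (52/3)*(-49) = -2548/3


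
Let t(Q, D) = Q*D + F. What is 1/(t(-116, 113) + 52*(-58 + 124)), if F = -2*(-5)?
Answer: -1/9666 ≈ -0.00010346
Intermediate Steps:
F = 10
t(Q, D) = 10 + D*Q (t(Q, D) = Q*D + 10 = D*Q + 10 = 10 + D*Q)
1/(t(-116, 113) + 52*(-58 + 124)) = 1/((10 + 113*(-116)) + 52*(-58 + 124)) = 1/((10 - 13108) + 52*66) = 1/(-13098 + 3432) = 1/(-9666) = -1/9666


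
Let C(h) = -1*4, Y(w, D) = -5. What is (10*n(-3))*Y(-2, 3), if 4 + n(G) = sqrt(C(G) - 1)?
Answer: 200 - 50*I*sqrt(5) ≈ 200.0 - 111.8*I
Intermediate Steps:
C(h) = -4
n(G) = -4 + I*sqrt(5) (n(G) = -4 + sqrt(-4 - 1) = -4 + sqrt(-5) = -4 + I*sqrt(5))
(10*n(-3))*Y(-2, 3) = (10*(-4 + I*sqrt(5)))*(-5) = (-40 + 10*I*sqrt(5))*(-5) = 200 - 50*I*sqrt(5)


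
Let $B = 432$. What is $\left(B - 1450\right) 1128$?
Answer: $-1148304$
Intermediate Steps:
$\left(B - 1450\right) 1128 = \left(432 - 1450\right) 1128 = \left(-1018\right) 1128 = -1148304$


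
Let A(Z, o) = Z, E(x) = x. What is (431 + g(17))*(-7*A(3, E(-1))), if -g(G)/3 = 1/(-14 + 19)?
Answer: -45192/5 ≈ -9038.4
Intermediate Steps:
g(G) = -⅗ (g(G) = -3/(-14 + 19) = -3/5 = -3*⅕ = -⅗)
(431 + g(17))*(-7*A(3, E(-1))) = (431 - ⅗)*(-7*3) = (2152/5)*(-21) = -45192/5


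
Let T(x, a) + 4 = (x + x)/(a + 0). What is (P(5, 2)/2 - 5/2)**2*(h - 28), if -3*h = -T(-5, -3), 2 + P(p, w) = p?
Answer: -254/9 ≈ -28.222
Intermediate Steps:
P(p, w) = -2 + p
T(x, a) = -4 + 2*x/a (T(x, a) = -4 + (x + x)/(a + 0) = -4 + (2*x)/a = -4 + 2*x/a)
h = -2/9 (h = -(-1)*(-4 + 2*(-5)/(-3))/3 = -(-1)*(-4 + 2*(-5)*(-1/3))/3 = -(-1)*(-4 + 10/3)/3 = -(-1)*(-2)/(3*3) = -1/3*2/3 = -2/9 ≈ -0.22222)
(P(5, 2)/2 - 5/2)**2*(h - 28) = ((-2 + 5)/2 - 5/2)**2*(-2/9 - 28) = (3*(1/2) - 5*1/2)**2*(-254/9) = (3/2 - 5/2)**2*(-254/9) = (-1)**2*(-254/9) = 1*(-254/9) = -254/9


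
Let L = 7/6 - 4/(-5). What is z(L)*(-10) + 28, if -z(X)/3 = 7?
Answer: 238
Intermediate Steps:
L = 59/30 (L = 7*(⅙) - 4*(-⅕) = 7/6 + ⅘ = 59/30 ≈ 1.9667)
z(X) = -21 (z(X) = -3*7 = -21)
z(L)*(-10) + 28 = -21*(-10) + 28 = 210 + 28 = 238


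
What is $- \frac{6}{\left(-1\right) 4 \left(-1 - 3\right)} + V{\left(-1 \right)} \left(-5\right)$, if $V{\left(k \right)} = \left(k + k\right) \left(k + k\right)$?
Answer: $- \frac{163}{8} \approx -20.375$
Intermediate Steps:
$V{\left(k \right)} = 4 k^{2}$ ($V{\left(k \right)} = 2 k 2 k = 4 k^{2}$)
$- \frac{6}{\left(-1\right) 4 \left(-1 - 3\right)} + V{\left(-1 \right)} \left(-5\right) = - \frac{6}{\left(-1\right) 4 \left(-1 - 3\right)} + 4 \left(-1\right)^{2} \left(-5\right) = - \frac{6}{\left(-1\right) 4 \left(-4\right)} + 4 \cdot 1 \left(-5\right) = - \frac{6}{\left(-1\right) \left(-16\right)} + 4 \left(-5\right) = - \frac{6}{16} - 20 = \left(-6\right) \frac{1}{16} - 20 = - \frac{3}{8} - 20 = - \frac{163}{8}$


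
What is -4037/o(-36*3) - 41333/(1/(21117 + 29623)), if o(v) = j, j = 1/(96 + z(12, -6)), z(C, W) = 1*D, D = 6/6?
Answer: -2097628009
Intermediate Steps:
D = 1 (D = 6*(⅙) = 1)
z(C, W) = 1 (z(C, W) = 1*1 = 1)
j = 1/97 (j = 1/(96 + 1) = 1/97 ≈ 0.010309)
o(v) = 1/97
-4037/o(-36*3) - 41333/(1/(21117 + 29623)) = -4037/1/97 - 41333/(1/(21117 + 29623)) = -4037*97 - 41333/(1/50740) = -391589 - 41333/1/50740 = -391589 - 41333*50740 = -391589 - 2097236420 = -2097628009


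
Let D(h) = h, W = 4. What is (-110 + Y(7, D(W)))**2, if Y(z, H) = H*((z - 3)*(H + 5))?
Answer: 1156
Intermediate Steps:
Y(z, H) = H*(-3 + z)*(5 + H) (Y(z, H) = H*((-3 + z)*(5 + H)) = H*(-3 + z)*(5 + H))
(-110 + Y(7, D(W)))**2 = (-110 + 4*(-15 - 3*4 + 5*7 + 4*7))**2 = (-110 + 4*(-15 - 12 + 35 + 28))**2 = (-110 + 4*36)**2 = (-110 + 144)**2 = 34**2 = 1156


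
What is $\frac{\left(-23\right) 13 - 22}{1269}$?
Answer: $- \frac{107}{423} \approx -0.25295$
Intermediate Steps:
$\frac{\left(-23\right) 13 - 22}{1269} = \left(-299 - 22\right) \frac{1}{1269} = \left(-321\right) \frac{1}{1269} = - \frac{107}{423}$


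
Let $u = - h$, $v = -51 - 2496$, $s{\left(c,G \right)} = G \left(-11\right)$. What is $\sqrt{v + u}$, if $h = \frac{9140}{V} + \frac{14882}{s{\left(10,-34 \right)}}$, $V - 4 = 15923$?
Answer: $\frac{i \sqrt{22951386399254610}}{2978349} \approx 50.866 i$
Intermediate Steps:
$s{\left(c,G \right)} = - 11 G$
$V = 15927$ ($V = 4 + 15923 = 15927$)
$v = -2547$ ($v = -51 - 2496 = -2547$)
$h = \frac{120221987}{2978349}$ ($h = \frac{9140}{15927} + \frac{14882}{\left(-11\right) \left(-34\right)} = 9140 \cdot \frac{1}{15927} + \frac{14882}{374} = \frac{9140}{15927} + 14882 \cdot \frac{1}{374} = \frac{9140}{15927} + \frac{7441}{187} = \frac{120221987}{2978349} \approx 40.365$)
$u = - \frac{120221987}{2978349}$ ($u = \left(-1\right) \frac{120221987}{2978349} = - \frac{120221987}{2978349} \approx -40.365$)
$\sqrt{v + u} = \sqrt{-2547 - \frac{120221987}{2978349}} = \sqrt{- \frac{7706076890}{2978349}} = \frac{i \sqrt{22951386399254610}}{2978349}$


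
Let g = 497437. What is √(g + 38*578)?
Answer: √519401 ≈ 720.69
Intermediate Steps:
√(g + 38*578) = √(497437 + 38*578) = √(497437 + 21964) = √519401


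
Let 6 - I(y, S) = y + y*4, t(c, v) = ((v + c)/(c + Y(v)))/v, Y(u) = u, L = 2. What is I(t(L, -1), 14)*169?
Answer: 1859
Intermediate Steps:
t(c, v) = 1/v (t(c, v) = ((v + c)/(c + v))/v = ((c + v)/(c + v))/v = 1/v)
I(y, S) = 6 - 5*y (I(y, S) = 6 - (y + y*4) = 6 - (y + 4*y) = 6 - 5*y)
I(t(L, -1), 14)*169 = (6 - 5/(-1))*169 = (6 - 5*(-1))*169 = (6 + 5)*169 = 11*169 = 1859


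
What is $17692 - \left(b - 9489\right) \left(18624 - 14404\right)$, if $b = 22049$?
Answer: $-52985508$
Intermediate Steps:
$17692 - \left(b - 9489\right) \left(18624 - 14404\right) = 17692 - \left(22049 - 9489\right) \left(18624 - 14404\right) = 17692 - 12560 \cdot 4220 = 17692 - 53003200 = -52985508$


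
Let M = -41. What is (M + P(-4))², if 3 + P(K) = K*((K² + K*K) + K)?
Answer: 24336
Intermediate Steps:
P(K) = -3 + K*(K + 2*K²) (P(K) = -3 + K*((K² + K*K) + K) = -3 + K*((K² + K²) + K) = -3 + K*(2*K² + K) = -3 + K*(K + 2*K²))
(M + P(-4))² = (-41 + (-3 + (-4)² + 2*(-4)³))² = (-41 + (-3 + 16 + 2*(-64)))² = (-41 + (-3 + 16 - 128))² = (-41 - 115)² = (-156)² = 24336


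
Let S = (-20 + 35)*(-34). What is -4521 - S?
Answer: -4011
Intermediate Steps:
S = -510 (S = 15*(-34) = -510)
-4521 - S = -4521 - 1*(-510) = -4521 + 510 = -4011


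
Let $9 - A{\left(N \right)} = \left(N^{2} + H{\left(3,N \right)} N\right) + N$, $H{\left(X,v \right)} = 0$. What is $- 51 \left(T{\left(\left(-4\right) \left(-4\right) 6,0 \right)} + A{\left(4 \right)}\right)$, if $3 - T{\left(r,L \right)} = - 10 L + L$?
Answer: $408$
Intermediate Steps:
$T{\left(r,L \right)} = 3 + 9 L$ ($T{\left(r,L \right)} = 3 - \left(- 10 L + L\right) = 3 - - 9 L = 3 + 9 L$)
$A{\left(N \right)} = 9 - N - N^{2}$ ($A{\left(N \right)} = 9 - \left(\left(N^{2} + 0 N\right) + N\right) = 9 - \left(\left(N^{2} + 0\right) + N\right) = 9 - \left(N^{2} + N\right) = 9 - \left(N + N^{2}\right) = 9 - N - N^{2}$)
$- 51 \left(T{\left(\left(-4\right) \left(-4\right) 6,0 \right)} + A{\left(4 \right)}\right) = - 51 \left(\left(3 + 9 \cdot 0\right) - 11\right) = - 51 \left(\left(3 + 0\right) - 11\right) = - 51 \left(3 - 11\right) = \left(-51\right) \left(-8\right) = 408$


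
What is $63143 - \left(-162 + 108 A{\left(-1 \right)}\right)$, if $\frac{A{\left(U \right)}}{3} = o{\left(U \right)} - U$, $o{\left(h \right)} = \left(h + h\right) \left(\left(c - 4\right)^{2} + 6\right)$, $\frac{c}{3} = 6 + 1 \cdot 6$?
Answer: $730421$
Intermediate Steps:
$c = 36$ ($c = 3 \left(6 + 1 \cdot 6\right) = 3 \left(6 + 6\right) = 3 \cdot 12 = 36$)
$o{\left(h \right)} = 2060 h$ ($o{\left(h \right)} = \left(h + h\right) \left(\left(36 - 4\right)^{2} + 6\right) = 2 h \left(32^{2} + 6\right) = 2 h \left(1024 + 6\right) = 2 h 1030 = 2060 h$)
$A{\left(U \right)} = 6177 U$ ($A{\left(U \right)} = 3 \left(2060 U - U\right) = 3 \cdot 2059 U = 6177 U$)
$63143 - \left(-162 + 108 A{\left(-1 \right)}\right) = 63143 - \left(-162 + 108 \cdot 6177 \left(-1\right)\right) = 63143 - \left(-162 + 108 \left(-6177\right)\right) = 63143 - \left(-162 - 667116\right) = 63143 - -667278 = 63143 + 667278 = 730421$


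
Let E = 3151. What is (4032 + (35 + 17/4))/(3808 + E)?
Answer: 16285/27836 ≈ 0.58503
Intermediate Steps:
(4032 + (35 + 17/4))/(3808 + E) = (4032 + (35 + 17/4))/(3808 + 3151) = (4032 + (35 + (¼)*17))/6959 = (4032 + (35 + 17/4))*(1/6959) = (4032 + 157/4)*(1/6959) = (16285/4)*(1/6959) = 16285/27836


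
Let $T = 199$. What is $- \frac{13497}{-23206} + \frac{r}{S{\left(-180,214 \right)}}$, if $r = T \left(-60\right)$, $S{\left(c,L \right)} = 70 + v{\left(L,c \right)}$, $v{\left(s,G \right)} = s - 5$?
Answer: $- \frac{91104659}{2158158} \approx -42.214$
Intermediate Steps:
$v{\left(s,G \right)} = -5 + s$ ($v{\left(s,G \right)} = s - 5 = -5 + s$)
$S{\left(c,L \right)} = 65 + L$ ($S{\left(c,L \right)} = 70 + \left(-5 + L\right) = 65 + L$)
$r = -11940$ ($r = 199 \left(-60\right) = -11940$)
$- \frac{13497}{-23206} + \frac{r}{S{\left(-180,214 \right)}} = - \frac{13497}{-23206} - \frac{11940}{65 + 214} = \left(-13497\right) \left(- \frac{1}{23206}\right) - \frac{11940}{279} = \frac{13497}{23206} - \frac{3980}{93} = - \frac{91104659}{2158158}$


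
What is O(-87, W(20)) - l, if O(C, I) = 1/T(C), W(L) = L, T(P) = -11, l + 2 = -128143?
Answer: 1409594/11 ≈ 1.2814e+5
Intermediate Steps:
l = -128145 (l = -2 - 128143 = -128145)
O(C, I) = -1/11 (O(C, I) = 1/(-11) = -1/11)
O(-87, W(20)) - l = -1/11 - 1*(-128145) = -1/11 + 128145 = 1409594/11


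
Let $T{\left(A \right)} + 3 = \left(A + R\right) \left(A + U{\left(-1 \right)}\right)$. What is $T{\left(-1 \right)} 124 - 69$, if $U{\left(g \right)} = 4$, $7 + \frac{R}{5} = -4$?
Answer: $-21273$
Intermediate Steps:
$R = -55$ ($R = -35 + 5 \left(-4\right) = -35 - 20 = -55$)
$T{\left(A \right)} = -3 + \left(-55 + A\right) \left(4 + A\right)$ ($T{\left(A \right)} = -3 + \left(A - 55\right) \left(A + 4\right) = -3 + \left(-55 + A\right) \left(4 + A\right)$)
$T{\left(-1 \right)} 124 - 69 = \left(-223 + \left(-1\right)^{2} - -51\right) 124 - 69 = \left(-223 + 1 + 51\right) 124 - 69 = \left(-171\right) 124 - 69 = -21204 - 69 = -21273$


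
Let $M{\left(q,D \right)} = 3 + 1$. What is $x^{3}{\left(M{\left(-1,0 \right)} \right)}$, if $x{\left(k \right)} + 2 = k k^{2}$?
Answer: $238328$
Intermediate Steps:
$M{\left(q,D \right)} = 4$
$x{\left(k \right)} = -2 + k^{3}$ ($x{\left(k \right)} = -2 + k k^{2} = -2 + k^{3}$)
$x^{3}{\left(M{\left(-1,0 \right)} \right)} = \left(-2 + 4^{3}\right)^{3} = \left(-2 + 64\right)^{3} = 62^{3} = 238328$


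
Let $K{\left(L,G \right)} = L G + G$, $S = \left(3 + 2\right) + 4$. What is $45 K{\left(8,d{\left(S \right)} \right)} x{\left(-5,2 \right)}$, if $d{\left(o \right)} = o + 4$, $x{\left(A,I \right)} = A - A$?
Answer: $0$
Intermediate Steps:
$x{\left(A,I \right)} = 0$
$S = 9$ ($S = 5 + 4 = 9$)
$d{\left(o \right)} = 4 + o$
$K{\left(L,G \right)} = G + G L$ ($K{\left(L,G \right)} = G L + G = G + G L$)
$45 K{\left(8,d{\left(S \right)} \right)} x{\left(-5,2 \right)} = 45 \left(4 + 9\right) \left(1 + 8\right) 0 = 45 \cdot 13 \cdot 9 \cdot 0 = 45 \cdot 117 \cdot 0 = 5265 \cdot 0 = 0$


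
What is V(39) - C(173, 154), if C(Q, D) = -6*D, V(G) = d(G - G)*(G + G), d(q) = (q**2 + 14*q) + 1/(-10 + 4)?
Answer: 911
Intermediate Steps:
d(q) = -1/6 + q**2 + 14*q (d(q) = (q**2 + 14*q) + 1/(-6) = (q**2 + 14*q) - 1/6 = -1/6 + q**2 + 14*q)
V(G) = -G/3 (V(G) = (-1/6 + (G - G)**2 + 14*(G - G))*(G + G) = (-1/6 + 0**2 + 14*0)*(2*G) = (-1/6 + 0 + 0)*(2*G) = -G/3)
V(39) - C(173, 154) = -1/3*39 - (-6)*154 = -13 - 1*(-924) = -13 + 924 = 911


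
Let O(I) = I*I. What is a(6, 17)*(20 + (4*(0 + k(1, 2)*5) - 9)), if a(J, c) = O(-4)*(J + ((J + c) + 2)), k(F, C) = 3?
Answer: 35216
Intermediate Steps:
O(I) = I**2
a(J, c) = 32 + 16*c + 32*J (a(J, c) = (-4)**2*(J + ((J + c) + 2)) = 16*(J + (2 + J + c)) = 16*(2 + c + 2*J) = 32 + 16*c + 32*J)
a(6, 17)*(20 + (4*(0 + k(1, 2)*5) - 9)) = (32 + 16*17 + 32*6)*(20 + (4*(0 + 3*5) - 9)) = (32 + 272 + 192)*(20 + (4*(0 + 15) - 9)) = 496*(20 + (4*15 - 9)) = 496*(20 + (60 - 9)) = 496*(20 + 51) = 496*71 = 35216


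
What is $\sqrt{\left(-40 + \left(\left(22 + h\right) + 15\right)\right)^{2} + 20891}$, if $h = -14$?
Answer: $2 \sqrt{5295} \approx 145.53$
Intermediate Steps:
$\sqrt{\left(-40 + \left(\left(22 + h\right) + 15\right)\right)^{2} + 20891} = \sqrt{\left(-40 + \left(\left(22 - 14\right) + 15\right)\right)^{2} + 20891} = \sqrt{\left(-40 + \left(8 + 15\right)\right)^{2} + 20891} = \sqrt{\left(-40 + 23\right)^{2} + 20891} = \sqrt{\left(-17\right)^{2} + 20891} = \sqrt{289 + 20891} = \sqrt{21180} = 2 \sqrt{5295}$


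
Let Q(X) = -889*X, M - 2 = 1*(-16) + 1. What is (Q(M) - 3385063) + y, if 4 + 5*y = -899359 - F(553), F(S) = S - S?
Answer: -17766893/5 ≈ -3.5534e+6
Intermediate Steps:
F(S) = 0
M = -13 (M = 2 + (1*(-16) + 1) = 2 + (-16 + 1) = 2 - 15 = -13)
y = -899363/5 (y = -⅘ + (-899359 - 1*0)/5 = -⅘ + (-899359 + 0)/5 = -⅘ + (⅕)*(-899359) = -⅘ - 899359/5 = -899363/5 ≈ -1.7987e+5)
(Q(M) - 3385063) + y = (-889*(-13) - 3385063) - 899363/5 = (11557 - 3385063) - 899363/5 = -3373506 - 899363/5 = -17766893/5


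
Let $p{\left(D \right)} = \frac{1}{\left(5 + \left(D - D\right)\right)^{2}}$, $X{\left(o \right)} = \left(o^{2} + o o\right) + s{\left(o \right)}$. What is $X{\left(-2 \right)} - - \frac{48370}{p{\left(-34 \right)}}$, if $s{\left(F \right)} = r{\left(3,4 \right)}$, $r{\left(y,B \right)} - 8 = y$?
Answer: $1209269$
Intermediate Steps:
$r{\left(y,B \right)} = 8 + y$
$s{\left(F \right)} = 11$ ($s{\left(F \right)} = 8 + 3 = 11$)
$X{\left(o \right)} = 11 + 2 o^{2}$ ($X{\left(o \right)} = \left(o^{2} + o o\right) + 11 = \left(o^{2} + o^{2}\right) + 11 = 2 o^{2} + 11 = 11 + 2 o^{2}$)
$p{\left(D \right)} = \frac{1}{25}$ ($p{\left(D \right)} = \frac{1}{\left(5 + 0\right)^{2}} = \frac{1}{5^{2}} = \frac{1}{25}$)
$X{\left(-2 \right)} - - \frac{48370}{p{\left(-34 \right)}} = \left(11 + 2 \left(-2\right)^{2}\right) - - 48370 \frac{1}{\frac{1}{25}} = \left(11 + 2 \cdot 4\right) - \left(-48370\right) 25 = \left(11 + 8\right) - -1209250 = 19 + 1209250 = 1209269$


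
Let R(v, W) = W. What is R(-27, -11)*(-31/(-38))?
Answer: -341/38 ≈ -8.9737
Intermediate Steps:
R(-27, -11)*(-31/(-38)) = -(-341)/(-38) = -(-341)*(-1)/38 = -11*31/38 = -341/38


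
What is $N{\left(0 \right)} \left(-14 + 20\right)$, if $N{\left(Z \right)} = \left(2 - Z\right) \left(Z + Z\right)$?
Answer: $0$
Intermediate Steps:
$N{\left(Z \right)} = 2 Z \left(2 - Z\right)$ ($N{\left(Z \right)} = \left(2 - Z\right) 2 Z = 2 Z \left(2 - Z\right)$)
$N{\left(0 \right)} \left(-14 + 20\right) = 2 \cdot 0 \left(2 - 0\right) \left(-14 + 20\right) = 2 \cdot 0 \left(2 + 0\right) 6 = 2 \cdot 0 \cdot 2 \cdot 6 = 0 \cdot 6 = 0$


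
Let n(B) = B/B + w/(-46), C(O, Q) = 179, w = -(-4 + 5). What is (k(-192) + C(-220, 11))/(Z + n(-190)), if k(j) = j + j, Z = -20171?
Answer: 9430/927819 ≈ 0.010164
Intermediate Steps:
w = -1 (w = -1*1 = -1)
n(B) = 47/46 (n(B) = B/B - 1/(-46) = 1 - 1*(-1/46) = 1 + 1/46 = 47/46)
k(j) = 2*j
(k(-192) + C(-220, 11))/(Z + n(-190)) = (2*(-192) + 179)/(-20171 + 47/46) = (-384 + 179)/(-927819/46) = -205*(-46/927819) = 9430/927819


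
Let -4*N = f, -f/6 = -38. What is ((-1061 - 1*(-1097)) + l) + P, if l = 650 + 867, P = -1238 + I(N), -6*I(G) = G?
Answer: 649/2 ≈ 324.50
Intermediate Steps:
f = 228 (f = -6*(-38) = 228)
N = -57 (N = -¼*228 = -57)
I(G) = -G/6
P = -2457/2 (P = -1238 - ⅙*(-57) = -1238 + 19/2 = -2457/2 ≈ -1228.5)
l = 1517
((-1061 - 1*(-1097)) + l) + P = ((-1061 - 1*(-1097)) + 1517) - 2457/2 = ((-1061 + 1097) + 1517) - 2457/2 = (36 + 1517) - 2457/2 = 1553 - 2457/2 = 649/2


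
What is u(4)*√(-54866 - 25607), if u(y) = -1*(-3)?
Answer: 3*I*√80473 ≈ 851.03*I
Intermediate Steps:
u(y) = 3
u(4)*√(-54866 - 25607) = 3*√(-54866 - 25607) = 3*√(-80473) = 3*(I*√80473) = 3*I*√80473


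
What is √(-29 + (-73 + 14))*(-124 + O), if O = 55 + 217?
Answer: 296*I*√22 ≈ 1388.4*I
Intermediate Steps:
O = 272
√(-29 + (-73 + 14))*(-124 + O) = √(-29 + (-73 + 14))*(-124 + 272) = √(-29 - 59)*148 = √(-88)*148 = (2*I*√22)*148 = 296*I*√22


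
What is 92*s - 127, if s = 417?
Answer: 38237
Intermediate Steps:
92*s - 127 = 92*417 - 127 = 38364 - 127 = 38237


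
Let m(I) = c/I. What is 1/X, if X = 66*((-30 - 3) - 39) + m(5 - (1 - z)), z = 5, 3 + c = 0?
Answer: -3/14257 ≈ -0.00021042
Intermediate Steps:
c = -3 (c = -3 + 0 = -3)
m(I) = -3/I
X = -14257/3 (X = 66*((-30 - 3) - 39) - 3/(5 - (1 - 1*5)) = 66*(-33 - 39) - 3/(5 - (1 - 5)) = 66*(-72) - 3/(5 - 1*(-4)) = -4752 - 3/(5 + 4) = -4752 - 3/9 = -4752 - 3*⅑ = -4752 - ⅓ = -14257/3 ≈ -4752.3)
1/X = 1/(-14257/3) = -3/14257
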